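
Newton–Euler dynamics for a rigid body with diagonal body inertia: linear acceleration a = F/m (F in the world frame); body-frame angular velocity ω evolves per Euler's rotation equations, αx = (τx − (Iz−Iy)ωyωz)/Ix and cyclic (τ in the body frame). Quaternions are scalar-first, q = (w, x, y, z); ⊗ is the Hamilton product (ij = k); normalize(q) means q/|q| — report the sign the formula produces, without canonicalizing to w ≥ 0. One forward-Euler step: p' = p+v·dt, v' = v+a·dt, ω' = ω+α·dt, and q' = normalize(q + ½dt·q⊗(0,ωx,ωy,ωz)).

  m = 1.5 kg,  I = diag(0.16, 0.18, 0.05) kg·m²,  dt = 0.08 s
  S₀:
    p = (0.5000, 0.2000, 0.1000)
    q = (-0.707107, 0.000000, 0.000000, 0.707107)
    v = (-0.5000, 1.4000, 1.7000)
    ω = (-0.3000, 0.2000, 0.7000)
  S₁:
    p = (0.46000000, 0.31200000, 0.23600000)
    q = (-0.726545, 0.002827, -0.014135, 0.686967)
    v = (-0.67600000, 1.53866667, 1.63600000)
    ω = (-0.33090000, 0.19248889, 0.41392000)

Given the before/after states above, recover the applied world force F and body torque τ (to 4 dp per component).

F = (-3.3000, 2.6000, -1.2000)
τ = (-0.0800, -0.0400, -0.1800)

ω₁ − ω₀ = (-0.03090000, -0.00751111, -0.28608000)
ω₀×(Iω₀) = (-0.0182, -0.0231, -0.0012)
applied torque τ = (-0.0800, -0.0400, -0.1800)
velocity change Δv = (-0.17600000, 0.13866667, -0.06400000)
m·(v₁−v₀)/dt = (-3.3000, 2.6000, -1.2000)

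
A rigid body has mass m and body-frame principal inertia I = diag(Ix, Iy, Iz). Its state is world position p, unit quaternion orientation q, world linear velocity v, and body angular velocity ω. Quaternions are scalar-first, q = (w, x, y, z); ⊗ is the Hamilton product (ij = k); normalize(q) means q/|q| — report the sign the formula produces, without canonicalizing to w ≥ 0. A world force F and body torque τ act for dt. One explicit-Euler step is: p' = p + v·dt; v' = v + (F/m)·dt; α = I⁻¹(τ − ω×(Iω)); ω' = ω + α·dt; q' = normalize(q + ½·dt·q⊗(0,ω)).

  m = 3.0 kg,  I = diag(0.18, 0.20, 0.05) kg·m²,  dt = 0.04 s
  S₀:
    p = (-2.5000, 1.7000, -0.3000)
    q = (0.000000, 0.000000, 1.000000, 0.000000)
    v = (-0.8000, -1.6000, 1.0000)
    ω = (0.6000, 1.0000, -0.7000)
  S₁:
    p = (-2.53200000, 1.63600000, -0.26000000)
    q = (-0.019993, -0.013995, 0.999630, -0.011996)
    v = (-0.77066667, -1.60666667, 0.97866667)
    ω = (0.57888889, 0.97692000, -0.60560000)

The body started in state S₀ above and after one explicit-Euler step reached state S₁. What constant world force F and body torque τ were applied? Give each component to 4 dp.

velocity change Δv = (0.02933333, -0.00666667, -0.02133333)
F = m·Δv/dt = (2.2000, -0.5000, -1.6000)
ω₁ − ω₀ = (-0.02111111, -0.02308000, 0.09440000)
gyro term ω₀×Iω₀ = (0.1050, -0.0546, 0.0120)
I·α + gyro = (0.0100, -0.1700, 0.1300)

F = (2.2000, -0.5000, -1.6000)
τ = (0.0100, -0.1700, 0.1300)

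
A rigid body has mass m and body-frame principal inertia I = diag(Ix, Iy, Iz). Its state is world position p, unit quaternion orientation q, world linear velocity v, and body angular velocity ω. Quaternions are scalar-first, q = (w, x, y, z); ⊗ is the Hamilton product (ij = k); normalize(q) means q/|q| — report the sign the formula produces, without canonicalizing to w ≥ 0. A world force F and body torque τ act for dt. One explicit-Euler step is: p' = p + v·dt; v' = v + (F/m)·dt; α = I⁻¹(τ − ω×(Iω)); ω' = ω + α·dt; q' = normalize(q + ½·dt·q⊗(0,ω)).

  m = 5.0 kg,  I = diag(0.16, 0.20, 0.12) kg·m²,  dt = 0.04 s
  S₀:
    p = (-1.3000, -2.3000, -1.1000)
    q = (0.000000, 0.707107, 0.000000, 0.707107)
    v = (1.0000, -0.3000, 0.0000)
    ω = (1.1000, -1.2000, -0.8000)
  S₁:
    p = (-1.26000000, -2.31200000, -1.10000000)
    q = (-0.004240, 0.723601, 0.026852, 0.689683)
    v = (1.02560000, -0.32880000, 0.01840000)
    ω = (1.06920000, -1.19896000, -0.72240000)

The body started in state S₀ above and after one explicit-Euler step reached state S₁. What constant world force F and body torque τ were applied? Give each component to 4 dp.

ω₁ − ω₀ = (-0.03080000, 0.00104000, 0.07760000)
ω₀×(Iω₀) = (-0.0768, -0.0352, -0.0528)
I·α + gyro = (-0.2000, -0.0300, 0.1800)
v₁ − v₀ = (0.02560000, -0.02880000, 0.01840000)
applied force F = (3.2000, -3.6000, 2.3000)

F = (3.2000, -3.6000, 2.3000)
τ = (-0.2000, -0.0300, 0.1800)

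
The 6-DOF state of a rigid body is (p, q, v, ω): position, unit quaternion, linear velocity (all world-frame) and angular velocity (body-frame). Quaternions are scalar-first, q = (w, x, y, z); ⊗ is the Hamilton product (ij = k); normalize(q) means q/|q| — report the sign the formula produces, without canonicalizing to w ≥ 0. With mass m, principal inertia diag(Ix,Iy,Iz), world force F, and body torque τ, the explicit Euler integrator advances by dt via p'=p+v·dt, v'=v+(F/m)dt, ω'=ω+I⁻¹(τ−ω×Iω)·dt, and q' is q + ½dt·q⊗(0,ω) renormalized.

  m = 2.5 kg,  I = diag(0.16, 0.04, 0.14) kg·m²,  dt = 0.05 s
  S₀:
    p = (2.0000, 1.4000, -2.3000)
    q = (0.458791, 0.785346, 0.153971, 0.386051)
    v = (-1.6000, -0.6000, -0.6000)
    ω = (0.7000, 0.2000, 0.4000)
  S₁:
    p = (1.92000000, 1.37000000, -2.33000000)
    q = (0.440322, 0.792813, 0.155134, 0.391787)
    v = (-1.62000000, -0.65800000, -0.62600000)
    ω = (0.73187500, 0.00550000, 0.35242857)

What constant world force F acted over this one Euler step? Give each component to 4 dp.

velocity change Δv = (-0.02000000, -0.05800000, -0.02600000)
m·(v₁−v₀)/dt = (-1.0000, -2.9000, -1.3000)

F = (-1.0000, -2.9000, -1.3000)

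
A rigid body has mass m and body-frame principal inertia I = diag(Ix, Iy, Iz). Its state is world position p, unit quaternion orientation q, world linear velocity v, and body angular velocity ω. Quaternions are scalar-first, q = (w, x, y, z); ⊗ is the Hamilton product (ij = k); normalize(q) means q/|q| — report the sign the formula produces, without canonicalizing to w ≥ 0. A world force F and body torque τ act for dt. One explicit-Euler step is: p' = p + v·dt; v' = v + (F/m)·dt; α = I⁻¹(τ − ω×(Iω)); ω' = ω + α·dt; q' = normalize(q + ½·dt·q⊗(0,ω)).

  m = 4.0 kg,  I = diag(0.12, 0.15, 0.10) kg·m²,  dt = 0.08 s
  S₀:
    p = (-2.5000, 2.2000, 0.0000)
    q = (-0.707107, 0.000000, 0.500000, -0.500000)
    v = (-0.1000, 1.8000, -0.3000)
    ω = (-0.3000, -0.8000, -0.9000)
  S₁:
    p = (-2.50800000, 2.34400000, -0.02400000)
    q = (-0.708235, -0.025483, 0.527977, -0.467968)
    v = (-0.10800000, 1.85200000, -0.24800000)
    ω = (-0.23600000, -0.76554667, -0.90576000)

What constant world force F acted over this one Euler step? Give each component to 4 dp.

F = (-0.4000, 2.6000, 2.6000)

v₁ − v₀ = (-0.00800000, 0.05200000, 0.05200000)
applied force F = (-0.4000, 2.6000, 2.6000)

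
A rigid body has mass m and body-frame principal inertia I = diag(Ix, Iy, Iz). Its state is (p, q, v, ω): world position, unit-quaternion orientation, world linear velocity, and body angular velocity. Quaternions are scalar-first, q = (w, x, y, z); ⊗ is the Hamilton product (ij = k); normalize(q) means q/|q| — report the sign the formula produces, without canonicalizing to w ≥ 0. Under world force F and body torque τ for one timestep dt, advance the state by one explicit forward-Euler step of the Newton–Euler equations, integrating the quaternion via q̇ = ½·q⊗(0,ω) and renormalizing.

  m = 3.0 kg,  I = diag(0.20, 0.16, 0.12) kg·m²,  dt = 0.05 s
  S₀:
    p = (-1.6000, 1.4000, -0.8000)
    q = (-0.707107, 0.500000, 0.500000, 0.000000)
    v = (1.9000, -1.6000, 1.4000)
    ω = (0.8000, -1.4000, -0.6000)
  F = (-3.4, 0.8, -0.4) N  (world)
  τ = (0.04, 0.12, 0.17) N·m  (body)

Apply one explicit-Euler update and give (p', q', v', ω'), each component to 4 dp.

gyro term ω×Iω = (-0.0336, -0.0384, 0.0448)
(τ − ω×Iω)/I = (0.3680, 0.9900, 1.0433)
new body rate ω' = (0.8184, -1.3505, -0.5478)
Hamilton product q⊗(0,ω) = (0.3000000, -0.8656856, 1.2899498, -0.6757358)
updated quaternion q' = (-0.6990, 0.4779, 0.5318, -0.0169)
p + v·dt = (-1.5050, 1.3200, -0.7300)
v' = v + a·dt = (1.8433, -1.5867, 1.3933)

p' = (-1.5050, 1.3200, -0.7300)
q' = (-0.6990, 0.4779, 0.5318, -0.0169)
v' = (1.8433, -1.5867, 1.3933)
ω' = (0.8184, -1.3505, -0.5478)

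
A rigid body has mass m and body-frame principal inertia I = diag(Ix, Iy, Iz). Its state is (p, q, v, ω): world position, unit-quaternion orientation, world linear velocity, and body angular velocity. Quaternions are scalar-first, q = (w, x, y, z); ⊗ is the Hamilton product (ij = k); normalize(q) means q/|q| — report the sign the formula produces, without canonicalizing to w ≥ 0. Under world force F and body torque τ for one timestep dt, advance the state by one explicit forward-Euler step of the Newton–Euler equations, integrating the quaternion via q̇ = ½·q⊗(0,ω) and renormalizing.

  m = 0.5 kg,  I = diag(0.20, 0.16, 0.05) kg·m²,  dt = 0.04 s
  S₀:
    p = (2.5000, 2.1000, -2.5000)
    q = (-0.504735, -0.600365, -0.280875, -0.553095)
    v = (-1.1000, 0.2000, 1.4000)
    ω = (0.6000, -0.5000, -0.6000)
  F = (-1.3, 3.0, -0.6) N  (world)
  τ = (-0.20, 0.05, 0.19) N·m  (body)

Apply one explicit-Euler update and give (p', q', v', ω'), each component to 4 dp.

p' = (2.4560, 2.1080, -2.4440)
q' = (-0.5069, -0.6085, -0.2896, -0.5376)
v' = (-1.2040, 0.4400, 1.3520)
ω' = (0.5666, -0.4740, -0.4576)

a = (-2.6000, 6.0000, -1.2000)
p + v·dt = (2.4560, 2.1080, -2.4440)
v' = v + a·dt = (-1.2040, 0.4400, 1.3520)
α = I⁻¹(τ − ω×Iω) = (-0.8350, 0.6500, 3.5600)
ω + α·dt = (0.5666, -0.4740, -0.4576)
q⊗(0,ω) = (-0.1120755, -0.4108635, -0.4397085, 0.7715485)
updated quaternion q' = (-0.5069, -0.6085, -0.2896, -0.5376)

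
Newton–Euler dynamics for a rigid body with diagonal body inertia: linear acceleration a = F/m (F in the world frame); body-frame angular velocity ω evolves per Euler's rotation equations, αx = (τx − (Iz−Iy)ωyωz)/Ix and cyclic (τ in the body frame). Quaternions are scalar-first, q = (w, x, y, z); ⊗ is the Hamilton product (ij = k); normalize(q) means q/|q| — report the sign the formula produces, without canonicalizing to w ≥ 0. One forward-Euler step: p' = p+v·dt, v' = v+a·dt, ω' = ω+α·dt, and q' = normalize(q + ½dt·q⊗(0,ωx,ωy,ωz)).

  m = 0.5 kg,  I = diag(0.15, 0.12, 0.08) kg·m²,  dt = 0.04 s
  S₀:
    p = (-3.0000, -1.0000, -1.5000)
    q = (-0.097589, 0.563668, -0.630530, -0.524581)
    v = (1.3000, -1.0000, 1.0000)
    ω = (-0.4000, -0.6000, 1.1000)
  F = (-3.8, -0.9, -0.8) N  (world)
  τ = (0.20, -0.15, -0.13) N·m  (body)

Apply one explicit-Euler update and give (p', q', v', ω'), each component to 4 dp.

p' = (-2.9480, -1.0400, -1.4600)
q' = (-0.0891, 0.5441, -0.6373, -0.5384)
v' = (0.9960, -1.0720, 0.9360)
ω' = (-0.3537, -0.6397, 1.0386)

gyro term ω×Iω = (0.0264, -0.0308, -0.0072)
(τ − ω×Iω)/I = (1.1573, -0.9933, -1.5350)
new body rate ω' = (-0.3537, -0.6397, 1.0386)
Hamilton product q⊗(0,ω) = (0.4241883, -0.9692960, -0.3516490, -0.6977607)
q' = normalize(q + ½dt·q⊗(0,ω)) = (-0.0891, 0.5441, -0.6373, -0.5384)
a = (-7.6000, -1.8000, -1.6000)
p' = p + v·dt = (-2.9480, -1.0400, -1.4600)
v + (F/m)dt = (0.9960, -1.0720, 0.9360)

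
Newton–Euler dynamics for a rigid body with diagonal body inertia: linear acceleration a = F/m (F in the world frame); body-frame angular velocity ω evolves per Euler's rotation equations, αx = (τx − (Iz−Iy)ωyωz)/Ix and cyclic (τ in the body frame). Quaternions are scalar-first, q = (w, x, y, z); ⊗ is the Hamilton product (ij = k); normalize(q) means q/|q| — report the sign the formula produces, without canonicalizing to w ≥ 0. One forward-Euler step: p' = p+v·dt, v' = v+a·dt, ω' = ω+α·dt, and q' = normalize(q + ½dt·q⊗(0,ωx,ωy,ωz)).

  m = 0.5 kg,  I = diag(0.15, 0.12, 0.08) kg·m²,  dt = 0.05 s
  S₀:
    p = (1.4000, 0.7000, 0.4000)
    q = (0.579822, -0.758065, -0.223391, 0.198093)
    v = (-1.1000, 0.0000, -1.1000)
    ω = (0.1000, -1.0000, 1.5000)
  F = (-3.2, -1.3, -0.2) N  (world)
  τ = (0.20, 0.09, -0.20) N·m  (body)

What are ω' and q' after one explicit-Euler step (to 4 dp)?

(τ − ω×Iω)/I = (0.9333, 0.6625, -2.5375)
ω' = ω + α·dt = (0.1467, -0.9669, 1.3731)
Hamilton product q⊗(0,ω) = (-0.4447240, -0.0790113, 0.5770848, 1.6501371)
q + ½dt·q⊗(0,ω), renormalized = (0.5681, -0.7593, -0.2088, 0.2391)

ω' = (0.1467, -0.9669, 1.3731)
q' = (0.5681, -0.7593, -0.2088, 0.2391)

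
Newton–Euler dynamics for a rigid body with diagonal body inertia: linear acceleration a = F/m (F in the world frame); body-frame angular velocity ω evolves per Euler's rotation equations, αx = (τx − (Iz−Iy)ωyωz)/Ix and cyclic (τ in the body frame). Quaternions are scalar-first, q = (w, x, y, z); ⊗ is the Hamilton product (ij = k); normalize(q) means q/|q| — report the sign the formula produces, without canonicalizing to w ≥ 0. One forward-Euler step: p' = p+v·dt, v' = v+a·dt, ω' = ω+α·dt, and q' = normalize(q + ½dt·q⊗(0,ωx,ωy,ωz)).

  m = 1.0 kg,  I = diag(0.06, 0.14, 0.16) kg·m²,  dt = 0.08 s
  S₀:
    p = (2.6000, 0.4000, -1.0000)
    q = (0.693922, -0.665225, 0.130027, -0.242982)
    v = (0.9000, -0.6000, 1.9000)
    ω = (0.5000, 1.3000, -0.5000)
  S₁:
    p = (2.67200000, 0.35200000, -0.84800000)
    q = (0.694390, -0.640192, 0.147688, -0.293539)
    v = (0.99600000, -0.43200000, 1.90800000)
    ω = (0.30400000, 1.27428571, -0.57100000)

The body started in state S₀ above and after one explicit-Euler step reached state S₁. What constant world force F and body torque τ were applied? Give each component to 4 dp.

velocity change Δv = (0.09600000, 0.16800000, 0.00800000)
applied force F = (1.2000, 2.1000, 0.1000)
rate change Δω = (-0.19600000, -0.02571429, -0.07100000)
gyro term ω₀×Iω₀ = (-0.0130, 0.0250, 0.0520)
applied torque τ = (-0.1600, -0.0200, -0.0900)

F = (1.2000, 2.1000, 0.1000)
τ = (-0.1600, -0.0200, -0.0900)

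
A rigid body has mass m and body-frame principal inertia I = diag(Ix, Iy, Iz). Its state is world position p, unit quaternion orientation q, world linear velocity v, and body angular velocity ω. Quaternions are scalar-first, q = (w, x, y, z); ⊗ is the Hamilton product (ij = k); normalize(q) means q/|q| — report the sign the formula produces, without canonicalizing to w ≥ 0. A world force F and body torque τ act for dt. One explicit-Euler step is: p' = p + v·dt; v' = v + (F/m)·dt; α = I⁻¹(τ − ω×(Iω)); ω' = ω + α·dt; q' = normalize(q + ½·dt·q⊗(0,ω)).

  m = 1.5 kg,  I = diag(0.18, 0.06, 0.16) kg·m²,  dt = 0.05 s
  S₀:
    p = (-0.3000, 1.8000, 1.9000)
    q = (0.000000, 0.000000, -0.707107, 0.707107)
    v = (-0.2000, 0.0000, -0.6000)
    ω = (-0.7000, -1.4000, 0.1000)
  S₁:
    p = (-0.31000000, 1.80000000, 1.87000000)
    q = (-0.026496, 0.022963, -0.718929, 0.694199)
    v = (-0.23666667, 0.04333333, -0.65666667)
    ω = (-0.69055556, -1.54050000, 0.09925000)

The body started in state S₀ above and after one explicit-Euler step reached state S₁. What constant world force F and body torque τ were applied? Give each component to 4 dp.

F = (-1.1000, 1.3000, -1.7000)
τ = (0.0200, -0.1700, -0.1200)

v₁ − v₀ = (-0.03666667, 0.04333333, -0.05666667)
applied force F = (-1.1000, 1.3000, -1.7000)
rate change Δω = (0.00944444, -0.14050000, -0.00075000)
gyro term ω₀×Iω₀ = (-0.0140, -0.0014, -0.1176)
τ = I·(Δω/dt) + ω₀×(Iω₀) = (0.0200, -0.1700, -0.1200)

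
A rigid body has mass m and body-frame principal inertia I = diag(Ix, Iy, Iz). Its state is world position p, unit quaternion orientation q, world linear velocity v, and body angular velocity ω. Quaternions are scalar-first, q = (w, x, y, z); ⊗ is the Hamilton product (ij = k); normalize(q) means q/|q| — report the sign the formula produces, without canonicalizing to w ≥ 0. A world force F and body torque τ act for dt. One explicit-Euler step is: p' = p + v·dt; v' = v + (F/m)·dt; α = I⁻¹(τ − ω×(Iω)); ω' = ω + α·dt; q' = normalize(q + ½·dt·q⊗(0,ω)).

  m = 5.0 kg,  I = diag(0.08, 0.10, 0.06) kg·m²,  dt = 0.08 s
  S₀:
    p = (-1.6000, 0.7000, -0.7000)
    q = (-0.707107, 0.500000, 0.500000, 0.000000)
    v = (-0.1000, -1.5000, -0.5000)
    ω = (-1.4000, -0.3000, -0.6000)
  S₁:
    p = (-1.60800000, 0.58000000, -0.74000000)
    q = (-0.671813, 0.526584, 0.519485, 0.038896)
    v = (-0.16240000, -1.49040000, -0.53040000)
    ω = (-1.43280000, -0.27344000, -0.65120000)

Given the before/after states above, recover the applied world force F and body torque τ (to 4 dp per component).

velocity change Δv = (-0.06240000, 0.00960000, -0.03040000)
F = m·Δv/dt = (-3.9000, 0.6000, -1.9000)
ω₁ − ω₀ = (-0.03280000, 0.02656000, -0.05120000)
applied torque τ = (-0.0400, 0.0500, -0.0300)

F = (-3.9000, 0.6000, -1.9000)
τ = (-0.0400, 0.0500, -0.0300)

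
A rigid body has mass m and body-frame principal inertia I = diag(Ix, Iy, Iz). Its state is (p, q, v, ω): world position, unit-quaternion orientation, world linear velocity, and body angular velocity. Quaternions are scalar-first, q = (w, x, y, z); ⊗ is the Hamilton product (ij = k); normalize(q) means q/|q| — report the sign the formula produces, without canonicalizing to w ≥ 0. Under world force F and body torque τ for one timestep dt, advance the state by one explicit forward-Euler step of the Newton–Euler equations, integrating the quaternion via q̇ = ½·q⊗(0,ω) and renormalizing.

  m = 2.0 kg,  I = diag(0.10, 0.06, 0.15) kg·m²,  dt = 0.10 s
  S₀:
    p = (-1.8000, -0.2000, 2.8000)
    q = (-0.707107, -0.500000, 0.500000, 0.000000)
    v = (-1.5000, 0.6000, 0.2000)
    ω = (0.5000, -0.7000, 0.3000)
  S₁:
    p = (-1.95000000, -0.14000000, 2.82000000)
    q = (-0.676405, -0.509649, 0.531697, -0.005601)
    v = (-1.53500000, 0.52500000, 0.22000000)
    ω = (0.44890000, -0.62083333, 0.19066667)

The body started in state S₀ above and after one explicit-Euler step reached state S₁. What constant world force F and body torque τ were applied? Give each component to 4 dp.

rate change Δω = (-0.05110000, 0.07916667, -0.10933333)
precession coupling = (-0.0189, -0.0075, 0.0140)
applied torque τ = (-0.0700, 0.0400, -0.1500)
velocity change Δv = (-0.03500000, -0.07500000, 0.02000000)
applied force F = (-0.7000, -1.5000, 0.4000)

F = (-0.7000, -1.5000, 0.4000)
τ = (-0.0700, 0.0400, -0.1500)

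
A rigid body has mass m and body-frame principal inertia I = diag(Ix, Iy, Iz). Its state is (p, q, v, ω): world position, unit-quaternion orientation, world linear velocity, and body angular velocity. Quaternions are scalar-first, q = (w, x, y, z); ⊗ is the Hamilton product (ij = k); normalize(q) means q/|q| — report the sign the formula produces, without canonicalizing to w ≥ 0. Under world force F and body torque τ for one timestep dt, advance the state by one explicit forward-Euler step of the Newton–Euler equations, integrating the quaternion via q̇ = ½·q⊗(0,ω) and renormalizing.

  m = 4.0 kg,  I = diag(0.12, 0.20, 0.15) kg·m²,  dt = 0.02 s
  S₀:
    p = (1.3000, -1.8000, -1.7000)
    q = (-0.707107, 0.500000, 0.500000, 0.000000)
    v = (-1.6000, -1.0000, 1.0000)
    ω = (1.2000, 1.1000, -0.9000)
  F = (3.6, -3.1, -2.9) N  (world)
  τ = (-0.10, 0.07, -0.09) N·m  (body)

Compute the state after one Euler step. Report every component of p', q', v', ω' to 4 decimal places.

a = (0.9000, -0.7750, -0.7250)
p' = p + v·dt = (1.2680, -1.8200, -1.6800)
new velocity v' = (-1.5820, -1.0155, 0.9855)
gyro term ω×Iω = (0.0495, 0.0324, 0.1056)
(τ − ω×Iω)/I = (-1.2458, 0.1880, -1.3040)
new body rate ω' = (1.1751, 1.1038, -0.9261)
2q̇ = q⊗(0,ω) = (-1.1500000, -1.2985284, -0.3278177, 0.5863963)
q' = normalize(q + ½dt·q⊗(0,ω)) = (-0.7185, 0.4869, 0.4966, 0.0059)

p' = (1.2680, -1.8200, -1.6800)
q' = (-0.7185, 0.4869, 0.4966, 0.0059)
v' = (-1.5820, -1.0155, 0.9855)
ω' = (1.1751, 1.1038, -0.9261)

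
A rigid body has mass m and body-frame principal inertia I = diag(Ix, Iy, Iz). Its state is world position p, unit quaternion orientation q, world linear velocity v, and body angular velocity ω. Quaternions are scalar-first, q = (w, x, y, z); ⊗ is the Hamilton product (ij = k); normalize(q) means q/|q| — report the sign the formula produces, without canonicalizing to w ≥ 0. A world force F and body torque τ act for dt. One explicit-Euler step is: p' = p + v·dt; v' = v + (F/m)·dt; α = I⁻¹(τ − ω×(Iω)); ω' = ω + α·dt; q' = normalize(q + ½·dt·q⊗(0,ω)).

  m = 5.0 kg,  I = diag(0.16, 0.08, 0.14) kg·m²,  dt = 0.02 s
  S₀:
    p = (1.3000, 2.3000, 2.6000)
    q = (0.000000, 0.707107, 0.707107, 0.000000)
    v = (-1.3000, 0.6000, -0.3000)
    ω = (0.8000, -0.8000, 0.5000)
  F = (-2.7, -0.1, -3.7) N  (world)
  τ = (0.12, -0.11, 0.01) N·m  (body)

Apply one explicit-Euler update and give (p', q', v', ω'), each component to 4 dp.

p' = (1.2740, 2.3120, 2.5940)
q' = (0.0000, 0.7106, 0.7035, -0.0113)
v' = (-1.3108, 0.5996, -0.3148)
ω' = (0.8180, -0.8295, 0.4941)

linear accel F/m = (-0.5400, -0.0200, -0.7400)
p + v·dt = (1.2740, 2.3120, 2.5940)
v' = v + a·dt = (-1.3108, 0.5996, -0.3148)
ω×(Iω) gyroscopic = (-0.0240, 0.0080, 0.0512)
α = I⁻¹(τ − ω×Iω) = (0.9000, -1.4750, -0.2943)
new body rate ω' = (0.8180, -0.8295, 0.4941)
Hamilton product q⊗(0,ω) = (0.0000000, 0.3535535, -0.3535535, -1.1313712)
updated quaternion q' = (0.0000, 0.7106, 0.7035, -0.0113)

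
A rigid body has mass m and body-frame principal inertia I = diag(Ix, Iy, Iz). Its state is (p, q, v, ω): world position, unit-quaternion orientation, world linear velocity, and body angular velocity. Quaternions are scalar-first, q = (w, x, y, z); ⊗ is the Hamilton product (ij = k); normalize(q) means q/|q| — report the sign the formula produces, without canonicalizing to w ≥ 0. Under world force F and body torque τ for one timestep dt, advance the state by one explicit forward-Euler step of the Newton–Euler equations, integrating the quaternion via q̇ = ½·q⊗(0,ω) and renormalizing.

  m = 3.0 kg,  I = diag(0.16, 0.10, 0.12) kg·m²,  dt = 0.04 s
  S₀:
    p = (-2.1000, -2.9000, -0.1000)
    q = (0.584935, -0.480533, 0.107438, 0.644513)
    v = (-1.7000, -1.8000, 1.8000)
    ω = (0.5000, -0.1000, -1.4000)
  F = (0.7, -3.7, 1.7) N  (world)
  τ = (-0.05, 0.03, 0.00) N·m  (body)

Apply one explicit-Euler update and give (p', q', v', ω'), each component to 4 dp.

p' = p + v·dt = (-2.1680, -2.9720, -0.0280)
new velocity v' = (-1.6907, -1.8493, 1.8227)
gyro term ω×Iω = (0.0028, -0.0280, 0.0030)
(τ − ω×Iω)/I = (-0.3300, 0.5800, -0.0250)
ω' = ω + α·dt = (0.4868, -0.0768, -1.4010)
q⊗(0,ω) = (1.1533285, 0.2065056, -0.4089832, -0.8245747)
q + ½dt·q⊗(0,ω), renormalized = (0.6077, -0.4762, 0.0992, 0.6277)

p' = (-2.1680, -2.9720, -0.0280)
q' = (0.6077, -0.4762, 0.0992, 0.6277)
v' = (-1.6907, -1.8493, 1.8227)
ω' = (0.4868, -0.0768, -1.4010)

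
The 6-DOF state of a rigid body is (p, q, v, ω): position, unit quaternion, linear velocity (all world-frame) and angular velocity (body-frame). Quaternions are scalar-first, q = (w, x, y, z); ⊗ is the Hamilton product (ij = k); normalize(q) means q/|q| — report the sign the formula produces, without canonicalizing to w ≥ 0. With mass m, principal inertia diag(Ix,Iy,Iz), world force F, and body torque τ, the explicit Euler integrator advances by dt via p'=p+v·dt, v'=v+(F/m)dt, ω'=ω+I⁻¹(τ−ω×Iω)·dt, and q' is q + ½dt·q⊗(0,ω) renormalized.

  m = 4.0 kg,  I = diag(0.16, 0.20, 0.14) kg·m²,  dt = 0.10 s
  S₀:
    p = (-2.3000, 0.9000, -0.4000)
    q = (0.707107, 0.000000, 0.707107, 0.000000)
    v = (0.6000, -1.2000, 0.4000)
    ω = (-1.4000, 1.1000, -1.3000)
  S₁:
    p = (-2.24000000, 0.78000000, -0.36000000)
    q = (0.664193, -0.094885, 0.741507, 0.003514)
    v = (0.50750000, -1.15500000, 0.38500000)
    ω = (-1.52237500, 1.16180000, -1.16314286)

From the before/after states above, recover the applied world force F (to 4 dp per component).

Δv = v₁−v₀ = (-0.09250000, 0.04500000, -0.01500000)
F = m·Δv/dt = (-3.7000, 1.8000, -0.6000)

F = (-3.7000, 1.8000, -0.6000)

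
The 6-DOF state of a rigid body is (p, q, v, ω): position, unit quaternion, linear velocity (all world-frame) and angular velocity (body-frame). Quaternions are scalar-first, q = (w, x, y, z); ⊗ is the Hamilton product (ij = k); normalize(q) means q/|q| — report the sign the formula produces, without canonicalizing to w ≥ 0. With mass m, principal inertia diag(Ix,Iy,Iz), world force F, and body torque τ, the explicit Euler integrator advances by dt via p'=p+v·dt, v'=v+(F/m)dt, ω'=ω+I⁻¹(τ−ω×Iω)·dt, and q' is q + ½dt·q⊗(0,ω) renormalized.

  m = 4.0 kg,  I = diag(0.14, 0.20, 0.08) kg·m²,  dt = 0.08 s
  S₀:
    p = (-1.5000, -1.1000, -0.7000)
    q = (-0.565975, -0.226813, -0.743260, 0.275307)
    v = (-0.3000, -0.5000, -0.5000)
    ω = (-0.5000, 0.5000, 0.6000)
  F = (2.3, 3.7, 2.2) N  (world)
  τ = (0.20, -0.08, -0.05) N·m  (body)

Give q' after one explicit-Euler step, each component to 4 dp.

Hamilton product q⊗(0,ω) = (0.0930393, -0.3006220, -0.2845532, -0.8246215)
q' = normalize(q + ½dt·q⊗(0,ω)) = (-0.5619, -0.2387, -0.7541, 0.2422)

q' = (-0.5619, -0.2387, -0.7541, 0.2422)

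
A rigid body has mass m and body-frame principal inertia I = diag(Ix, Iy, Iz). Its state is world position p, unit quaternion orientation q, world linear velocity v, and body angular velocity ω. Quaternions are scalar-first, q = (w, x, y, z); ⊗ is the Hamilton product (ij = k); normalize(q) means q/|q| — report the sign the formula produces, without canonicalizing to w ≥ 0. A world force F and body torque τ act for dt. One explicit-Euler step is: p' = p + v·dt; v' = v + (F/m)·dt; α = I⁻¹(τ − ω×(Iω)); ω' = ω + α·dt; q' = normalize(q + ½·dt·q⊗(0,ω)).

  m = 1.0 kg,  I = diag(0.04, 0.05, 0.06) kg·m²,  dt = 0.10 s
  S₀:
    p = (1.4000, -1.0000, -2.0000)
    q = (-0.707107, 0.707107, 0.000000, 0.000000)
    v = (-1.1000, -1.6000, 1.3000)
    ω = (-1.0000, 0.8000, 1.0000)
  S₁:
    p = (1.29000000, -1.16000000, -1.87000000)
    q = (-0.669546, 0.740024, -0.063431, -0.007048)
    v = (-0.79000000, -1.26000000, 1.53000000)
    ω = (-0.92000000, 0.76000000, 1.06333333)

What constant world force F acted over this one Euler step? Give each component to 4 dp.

Δv = v₁−v₀ = (0.31000000, 0.34000000, 0.23000000)
applied force F = (3.1000, 3.4000, 2.3000)

F = (3.1000, 3.4000, 2.3000)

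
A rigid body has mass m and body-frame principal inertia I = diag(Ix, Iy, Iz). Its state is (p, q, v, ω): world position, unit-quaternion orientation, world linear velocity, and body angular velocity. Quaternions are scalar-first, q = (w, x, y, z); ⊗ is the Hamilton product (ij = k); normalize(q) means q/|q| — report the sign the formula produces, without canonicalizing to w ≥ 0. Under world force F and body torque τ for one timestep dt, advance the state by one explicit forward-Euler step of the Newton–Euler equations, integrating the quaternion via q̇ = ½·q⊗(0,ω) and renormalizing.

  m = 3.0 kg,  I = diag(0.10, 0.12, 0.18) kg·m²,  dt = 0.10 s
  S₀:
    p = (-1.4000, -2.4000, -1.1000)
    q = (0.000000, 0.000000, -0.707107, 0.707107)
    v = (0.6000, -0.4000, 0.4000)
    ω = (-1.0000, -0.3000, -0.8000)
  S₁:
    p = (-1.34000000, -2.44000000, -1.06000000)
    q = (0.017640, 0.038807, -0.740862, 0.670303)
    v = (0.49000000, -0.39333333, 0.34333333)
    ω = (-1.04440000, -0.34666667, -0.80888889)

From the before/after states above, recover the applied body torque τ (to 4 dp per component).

τ = (-0.0300, -0.1200, -0.0100)

ω₁ − ω₀ = (-0.04440000, -0.04666667, -0.00888889)
gyro term ω₀×Iω₀ = (0.0144, -0.0640, 0.0060)
applied torque τ = (-0.0300, -0.1200, -0.0100)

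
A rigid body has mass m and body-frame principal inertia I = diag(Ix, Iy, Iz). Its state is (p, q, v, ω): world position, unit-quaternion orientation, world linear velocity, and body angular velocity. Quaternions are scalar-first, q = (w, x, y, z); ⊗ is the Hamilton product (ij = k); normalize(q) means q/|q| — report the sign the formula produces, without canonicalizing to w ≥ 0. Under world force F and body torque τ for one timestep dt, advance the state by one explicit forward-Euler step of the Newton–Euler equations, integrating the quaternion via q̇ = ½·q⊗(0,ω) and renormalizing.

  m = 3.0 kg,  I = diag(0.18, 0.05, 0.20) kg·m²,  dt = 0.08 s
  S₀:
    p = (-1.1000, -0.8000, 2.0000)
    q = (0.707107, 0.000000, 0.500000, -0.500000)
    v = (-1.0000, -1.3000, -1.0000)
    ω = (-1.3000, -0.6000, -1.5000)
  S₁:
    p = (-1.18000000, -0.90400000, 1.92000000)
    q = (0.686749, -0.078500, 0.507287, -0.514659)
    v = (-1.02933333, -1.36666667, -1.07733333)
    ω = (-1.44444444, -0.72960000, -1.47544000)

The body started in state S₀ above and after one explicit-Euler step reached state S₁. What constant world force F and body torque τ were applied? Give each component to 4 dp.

F = (-1.1000, -2.5000, -2.9000)
τ = (-0.1900, -0.1200, -0.0400)

ω₁ − ω₀ = (-0.14444444, -0.12960000, 0.02456000)
precession coupling = (0.1350, -0.0390, -0.1014)
τ = I·(Δω/dt) + ω₀×(Iω₀) = (-0.1900, -0.1200, -0.0400)
Δv = v₁−v₀ = (-0.02933333, -0.06666667, -0.07733333)
m·(v₁−v₀)/dt = (-1.1000, -2.5000, -2.9000)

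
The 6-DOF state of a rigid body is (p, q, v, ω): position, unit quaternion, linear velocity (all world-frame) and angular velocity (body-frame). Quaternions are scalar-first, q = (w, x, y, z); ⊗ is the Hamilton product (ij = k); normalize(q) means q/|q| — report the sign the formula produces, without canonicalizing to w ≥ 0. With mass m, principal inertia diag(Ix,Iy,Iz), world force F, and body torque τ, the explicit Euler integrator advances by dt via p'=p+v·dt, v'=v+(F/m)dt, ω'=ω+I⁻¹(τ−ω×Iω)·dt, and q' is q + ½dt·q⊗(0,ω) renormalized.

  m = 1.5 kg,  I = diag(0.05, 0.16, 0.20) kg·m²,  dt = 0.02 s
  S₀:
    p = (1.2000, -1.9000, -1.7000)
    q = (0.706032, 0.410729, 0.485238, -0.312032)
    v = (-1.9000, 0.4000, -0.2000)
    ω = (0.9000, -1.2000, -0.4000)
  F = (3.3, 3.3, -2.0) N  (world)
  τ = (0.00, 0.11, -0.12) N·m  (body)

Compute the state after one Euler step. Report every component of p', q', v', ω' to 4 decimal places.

p + v·dt = (1.1620, -1.8920, -1.7040)
v' = v + a·dt = (-1.8560, 0.4440, -0.2267)
α = I⁻¹(τ − ω×Iω) = (-0.3840, 0.3500, -0.0060)
new body rate ω' = (0.8923, -1.1930, -0.4001)
q⊗(0,ω) = (0.0878167, 0.0668952, -0.9637756, -1.2120018)
q + ½dt·q⊗(0,ω), renormalized = (0.7068, 0.4113, 0.4755, -0.3241)

p' = (1.1620, -1.8920, -1.7040)
q' = (0.7068, 0.4113, 0.4755, -0.3241)
v' = (-1.8560, 0.4440, -0.2267)
ω' = (0.8923, -1.1930, -0.4001)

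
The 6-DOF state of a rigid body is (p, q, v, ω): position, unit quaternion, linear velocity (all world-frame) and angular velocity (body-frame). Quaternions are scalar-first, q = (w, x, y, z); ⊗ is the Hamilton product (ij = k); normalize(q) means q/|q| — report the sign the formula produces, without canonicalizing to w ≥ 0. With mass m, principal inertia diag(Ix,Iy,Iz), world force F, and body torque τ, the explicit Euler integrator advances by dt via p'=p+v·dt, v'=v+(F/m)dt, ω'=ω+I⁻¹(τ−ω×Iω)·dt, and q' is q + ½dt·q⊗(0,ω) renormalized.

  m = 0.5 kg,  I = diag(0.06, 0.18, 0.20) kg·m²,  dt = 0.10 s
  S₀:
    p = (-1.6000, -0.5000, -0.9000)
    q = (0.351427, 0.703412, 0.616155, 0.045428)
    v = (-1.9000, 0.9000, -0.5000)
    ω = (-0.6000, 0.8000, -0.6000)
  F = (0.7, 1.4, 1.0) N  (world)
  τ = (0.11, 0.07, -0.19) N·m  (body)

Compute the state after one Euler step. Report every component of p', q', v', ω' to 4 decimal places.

a = F/m = (1.4000, 2.8000, 2.0000)
new position p' = (-1.7900, -0.4100, -0.9500)
new velocity v' = (-1.7600, 1.1800, -0.3000)
gyro term ω×Iω = (-0.0096, -0.0504, -0.0576)
(τ − ω×Iω)/I = (1.9933, 0.6689, -0.6620)
new body rate ω' = (-0.4007, 0.8669, -0.6662)
2q̇ = q⊗(0,ω) = (-0.0436200, -0.6168916, 0.6759320, 0.7215664)
updated quaternion q' = (0.3487, 0.6714, 0.6488, 0.0814)

p' = (-1.7900, -0.4100, -0.9500)
q' = (0.3487, 0.6714, 0.6488, 0.0814)
v' = (-1.7600, 1.1800, -0.3000)
ω' = (-0.4007, 0.8669, -0.6662)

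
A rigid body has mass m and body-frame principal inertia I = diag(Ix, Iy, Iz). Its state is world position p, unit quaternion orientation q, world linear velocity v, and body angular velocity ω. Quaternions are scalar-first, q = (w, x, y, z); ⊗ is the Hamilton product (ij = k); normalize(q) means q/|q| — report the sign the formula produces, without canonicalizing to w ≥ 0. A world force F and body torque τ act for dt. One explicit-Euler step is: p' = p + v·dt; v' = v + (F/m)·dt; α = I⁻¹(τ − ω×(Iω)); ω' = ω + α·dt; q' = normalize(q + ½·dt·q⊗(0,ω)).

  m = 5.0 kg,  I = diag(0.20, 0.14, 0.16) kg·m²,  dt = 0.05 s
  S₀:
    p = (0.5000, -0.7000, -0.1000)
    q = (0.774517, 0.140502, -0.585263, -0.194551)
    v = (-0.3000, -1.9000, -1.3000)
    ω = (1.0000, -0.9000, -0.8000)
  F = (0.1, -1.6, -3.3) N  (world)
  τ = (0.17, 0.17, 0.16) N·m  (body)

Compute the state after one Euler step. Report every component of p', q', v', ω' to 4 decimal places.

angular accel α = (0.7780, 1.4429, 0.6625)
new body rate ω' = (1.0389, -0.8279, -0.7669)
2q̇ = q⊗(0,ω) = (-0.8228795, 1.0676315, -0.7792147, -0.1608024)
updated quaternion q' = (0.7534, 0.1671, -0.6043, -0.1984)
p + v·dt = (0.4850, -0.7950, -0.1650)
v' = v + a·dt = (-0.2990, -1.9160, -1.3330)

p' = (0.4850, -0.7950, -0.1650)
q' = (0.7534, 0.1671, -0.6043, -0.1984)
v' = (-0.2990, -1.9160, -1.3330)
ω' = (1.0389, -0.8279, -0.7669)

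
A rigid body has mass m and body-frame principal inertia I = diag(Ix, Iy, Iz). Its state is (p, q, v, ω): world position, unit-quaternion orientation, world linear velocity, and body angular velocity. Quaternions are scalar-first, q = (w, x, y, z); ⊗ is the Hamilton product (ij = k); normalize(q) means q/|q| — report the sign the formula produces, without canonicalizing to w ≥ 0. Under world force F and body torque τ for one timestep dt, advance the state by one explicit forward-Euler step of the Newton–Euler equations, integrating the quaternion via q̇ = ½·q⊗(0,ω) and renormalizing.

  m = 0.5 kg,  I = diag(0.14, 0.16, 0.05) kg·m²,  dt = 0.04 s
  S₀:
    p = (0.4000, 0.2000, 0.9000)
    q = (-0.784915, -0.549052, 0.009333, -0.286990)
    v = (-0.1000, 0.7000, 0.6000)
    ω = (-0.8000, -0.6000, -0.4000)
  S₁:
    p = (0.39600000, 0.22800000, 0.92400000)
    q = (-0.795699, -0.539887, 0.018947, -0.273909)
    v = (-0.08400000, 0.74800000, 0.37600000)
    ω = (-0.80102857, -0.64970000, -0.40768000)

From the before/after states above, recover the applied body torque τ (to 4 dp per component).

τ = (-0.0300, -0.1700, 0.0000)

rate change Δω = (-0.00102857, -0.04970000, -0.00768000)
gyro term ω₀×Iω₀ = (-0.0264, 0.0288, 0.0096)
applied torque τ = (-0.0300, -0.1700, 0.0000)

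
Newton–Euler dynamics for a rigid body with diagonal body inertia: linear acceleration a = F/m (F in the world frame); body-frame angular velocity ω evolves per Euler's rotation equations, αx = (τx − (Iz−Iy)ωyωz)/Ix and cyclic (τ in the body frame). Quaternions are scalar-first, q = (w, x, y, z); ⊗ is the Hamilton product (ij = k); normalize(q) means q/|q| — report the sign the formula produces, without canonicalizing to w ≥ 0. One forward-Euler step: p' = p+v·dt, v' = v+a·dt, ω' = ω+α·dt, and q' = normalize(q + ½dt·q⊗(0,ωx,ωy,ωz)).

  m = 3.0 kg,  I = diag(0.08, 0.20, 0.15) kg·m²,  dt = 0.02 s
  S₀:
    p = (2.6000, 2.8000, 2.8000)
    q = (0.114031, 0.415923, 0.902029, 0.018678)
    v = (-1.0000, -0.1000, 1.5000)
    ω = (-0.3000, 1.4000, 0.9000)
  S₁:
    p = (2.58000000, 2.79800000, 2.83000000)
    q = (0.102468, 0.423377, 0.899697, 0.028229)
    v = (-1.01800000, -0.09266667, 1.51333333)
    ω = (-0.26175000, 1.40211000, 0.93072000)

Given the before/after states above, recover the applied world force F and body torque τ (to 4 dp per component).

F = (-2.7000, 1.1000, 2.0000)
τ = (0.0900, 0.0400, 0.1800)

ω₁ − ω₀ = (0.03825000, 0.00211000, 0.03072000)
precession coupling = (-0.0630, 0.0189, -0.0504)
applied torque τ = (0.0900, 0.0400, 0.1800)
Δv = v₁−v₀ = (-0.01800000, 0.00733333, 0.01333333)
m·(v₁−v₀)/dt = (-2.7000, 1.1000, 2.0000)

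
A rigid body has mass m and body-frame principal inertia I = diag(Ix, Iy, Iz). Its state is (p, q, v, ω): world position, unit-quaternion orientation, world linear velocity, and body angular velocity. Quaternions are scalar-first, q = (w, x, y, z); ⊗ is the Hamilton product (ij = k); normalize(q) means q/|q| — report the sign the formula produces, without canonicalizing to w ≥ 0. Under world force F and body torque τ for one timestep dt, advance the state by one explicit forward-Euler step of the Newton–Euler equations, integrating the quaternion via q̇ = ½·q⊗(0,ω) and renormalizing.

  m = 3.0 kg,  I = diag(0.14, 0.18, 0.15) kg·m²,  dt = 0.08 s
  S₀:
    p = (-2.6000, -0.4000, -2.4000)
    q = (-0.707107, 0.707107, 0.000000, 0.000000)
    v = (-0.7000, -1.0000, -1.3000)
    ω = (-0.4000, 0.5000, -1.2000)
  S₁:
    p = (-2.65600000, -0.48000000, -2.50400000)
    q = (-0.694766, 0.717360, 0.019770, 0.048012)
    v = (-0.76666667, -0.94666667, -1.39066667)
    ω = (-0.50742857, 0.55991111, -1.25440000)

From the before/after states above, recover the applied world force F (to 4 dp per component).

velocity change Δv = (-0.06666667, 0.05333333, -0.09066667)
F = m·Δv/dt = (-2.5000, 2.0000, -3.4000)

F = (-2.5000, 2.0000, -3.4000)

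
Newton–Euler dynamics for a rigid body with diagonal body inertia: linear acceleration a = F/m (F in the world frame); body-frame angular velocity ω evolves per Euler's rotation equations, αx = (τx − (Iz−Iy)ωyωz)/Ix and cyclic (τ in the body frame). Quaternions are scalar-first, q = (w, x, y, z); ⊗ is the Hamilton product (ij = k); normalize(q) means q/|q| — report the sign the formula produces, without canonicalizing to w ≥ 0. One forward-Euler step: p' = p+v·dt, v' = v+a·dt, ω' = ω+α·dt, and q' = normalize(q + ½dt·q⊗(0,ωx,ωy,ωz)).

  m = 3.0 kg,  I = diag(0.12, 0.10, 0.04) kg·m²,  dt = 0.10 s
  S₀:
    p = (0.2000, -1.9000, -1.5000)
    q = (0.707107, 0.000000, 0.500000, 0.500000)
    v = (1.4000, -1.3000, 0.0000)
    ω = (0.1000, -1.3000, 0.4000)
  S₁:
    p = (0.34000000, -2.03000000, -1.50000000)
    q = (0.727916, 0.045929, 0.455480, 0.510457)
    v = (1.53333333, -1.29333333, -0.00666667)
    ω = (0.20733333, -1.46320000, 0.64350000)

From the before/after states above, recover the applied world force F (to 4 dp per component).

F = (4.0000, 0.2000, -0.2000)

velocity change Δv = (0.13333333, 0.00666667, -0.00666667)
m·(v₁−v₀)/dt = (4.0000, 0.2000, -0.2000)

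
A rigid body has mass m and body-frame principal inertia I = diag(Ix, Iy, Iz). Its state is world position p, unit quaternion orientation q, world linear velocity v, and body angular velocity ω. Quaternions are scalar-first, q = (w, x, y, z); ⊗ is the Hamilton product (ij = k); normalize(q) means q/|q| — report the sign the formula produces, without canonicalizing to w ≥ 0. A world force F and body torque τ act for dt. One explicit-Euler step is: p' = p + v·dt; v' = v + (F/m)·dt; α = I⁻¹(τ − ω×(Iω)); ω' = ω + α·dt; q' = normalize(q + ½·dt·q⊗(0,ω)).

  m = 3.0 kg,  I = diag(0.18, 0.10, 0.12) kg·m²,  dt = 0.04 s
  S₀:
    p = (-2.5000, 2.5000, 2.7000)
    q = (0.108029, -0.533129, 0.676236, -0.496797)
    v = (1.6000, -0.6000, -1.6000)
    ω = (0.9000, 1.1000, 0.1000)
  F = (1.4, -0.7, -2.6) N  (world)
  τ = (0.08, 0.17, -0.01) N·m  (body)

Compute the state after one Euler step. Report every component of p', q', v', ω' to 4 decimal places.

p' = (-2.4360, 2.4760, 2.6360)
q' = (0.1037, -0.5187, 0.6705, -0.5203)
v' = (1.6187, -0.6093, -1.6347)
ω' = (0.9173, 1.1658, 0.1231)

a = (0.4667, -0.2333, -0.8667)
p + v·dt = (-2.4360, 2.4760, 2.6360)
v' = v + a·dt = (1.6187, -0.6093, -1.6347)
precession coupling ω×(Iω) = (0.0022, 0.0054, -0.0792)
(τ − ω×Iω)/I = (0.4322, 1.6460, 0.5767)
ω' = ω + α·dt = (0.9173, 1.1658, 0.1231)
Hamilton product q⊗(0,ω) = (-0.2143638, 0.7113264, -0.2749725, -1.1842514)
q + ½dt·q⊗(0,ω), renormalized = (0.1037, -0.5187, 0.6705, -0.5203)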